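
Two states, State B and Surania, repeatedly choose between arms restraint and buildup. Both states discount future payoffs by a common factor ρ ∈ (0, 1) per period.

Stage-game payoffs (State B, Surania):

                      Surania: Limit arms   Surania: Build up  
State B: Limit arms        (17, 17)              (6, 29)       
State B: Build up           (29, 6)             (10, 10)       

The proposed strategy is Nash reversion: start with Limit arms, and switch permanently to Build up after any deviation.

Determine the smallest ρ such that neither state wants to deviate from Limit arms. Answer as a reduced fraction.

17/(1−ρ) ≥ 29 + 10ρ/(1−ρ)
17 ≥ 29 − 19ρ
ρ ≥ 12/19.

12/19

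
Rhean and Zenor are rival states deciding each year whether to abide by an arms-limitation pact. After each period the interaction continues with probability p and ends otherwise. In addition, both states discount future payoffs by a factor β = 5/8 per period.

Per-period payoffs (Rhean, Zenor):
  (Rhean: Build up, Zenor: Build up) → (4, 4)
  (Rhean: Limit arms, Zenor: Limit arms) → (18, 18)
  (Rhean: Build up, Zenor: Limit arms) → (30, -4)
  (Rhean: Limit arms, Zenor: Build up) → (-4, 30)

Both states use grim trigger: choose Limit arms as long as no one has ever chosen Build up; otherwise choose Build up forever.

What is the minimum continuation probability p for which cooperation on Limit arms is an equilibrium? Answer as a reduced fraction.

48/65

With continuation probability p and discount β, the effective per-period discount factor is βp.
Grim-trigger IC: βp ≥ (30−18)/(30−4) = 6/13.
So p ≥ (6/13)/(5/8) = 48/65.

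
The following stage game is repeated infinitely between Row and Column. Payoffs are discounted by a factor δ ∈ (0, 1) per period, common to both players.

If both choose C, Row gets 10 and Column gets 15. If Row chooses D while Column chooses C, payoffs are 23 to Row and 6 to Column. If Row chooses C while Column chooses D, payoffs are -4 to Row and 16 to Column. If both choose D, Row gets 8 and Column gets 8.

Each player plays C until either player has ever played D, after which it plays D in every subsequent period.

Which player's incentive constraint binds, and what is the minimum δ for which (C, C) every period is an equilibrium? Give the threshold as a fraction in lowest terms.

Row; δ ≥ 13/15

For Row: deviation gain 23−10 = 13, per-period punishment loss 10−8 = 2. IC gives δ ≥ 13/15.
For Column: gain 1, loss 7 per period, so δ ≥ 1/8.
The tighter constraint is Row's, so cooperation needs δ ≥ 13/15.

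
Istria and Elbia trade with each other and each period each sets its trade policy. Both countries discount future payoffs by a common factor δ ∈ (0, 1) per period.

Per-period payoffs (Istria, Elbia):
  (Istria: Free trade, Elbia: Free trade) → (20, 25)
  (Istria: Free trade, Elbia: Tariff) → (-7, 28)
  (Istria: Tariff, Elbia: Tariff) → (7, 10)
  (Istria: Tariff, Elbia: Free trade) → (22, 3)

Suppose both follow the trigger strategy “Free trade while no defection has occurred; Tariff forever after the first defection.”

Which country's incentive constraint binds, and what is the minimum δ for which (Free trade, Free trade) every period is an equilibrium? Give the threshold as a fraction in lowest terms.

Elbia; δ ≥ 1/6

Istria: cooperation gives 20 each period; deviation gives 22 once then 7 forever.
  20/(1−δ) ≥ 22 + 7δ/(1−δ) ⇒ δ ≥ 2/15.
Elbia: cooperation gives 25 each period; deviation gives 28 once then 10 forever.
  δ ≥ 3/18 = 1/6.
Both must hold, so the binding constraint is Elbia's: δ ≥ 1/6.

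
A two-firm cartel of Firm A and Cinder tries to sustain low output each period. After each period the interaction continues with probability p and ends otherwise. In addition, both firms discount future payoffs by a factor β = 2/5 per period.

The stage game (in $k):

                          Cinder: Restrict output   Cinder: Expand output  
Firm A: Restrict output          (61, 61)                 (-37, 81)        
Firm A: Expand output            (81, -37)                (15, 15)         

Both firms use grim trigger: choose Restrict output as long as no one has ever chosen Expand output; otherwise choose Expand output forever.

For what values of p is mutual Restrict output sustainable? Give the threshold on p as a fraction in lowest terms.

With continuation probability p and discount β, the effective per-period discount factor is βp.
Grim-trigger IC: βp ≥ (81−61)/(81−15) = 10/33.
So p ≥ (10/33)/(2/5) = 25/33.

25/33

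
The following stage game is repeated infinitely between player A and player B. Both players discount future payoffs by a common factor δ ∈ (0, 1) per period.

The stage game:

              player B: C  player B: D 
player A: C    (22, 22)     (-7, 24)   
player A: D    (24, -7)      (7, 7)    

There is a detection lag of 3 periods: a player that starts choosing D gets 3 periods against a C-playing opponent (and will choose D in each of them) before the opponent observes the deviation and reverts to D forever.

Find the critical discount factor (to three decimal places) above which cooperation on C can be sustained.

0.490

Deviating for the 3 undetected periods gains 24−22 = 2 per period over cooperation, then loses 22−7 = 15 per period forever once punishment starts.
Gain: 2(1 + δ + … + δ^2); loss: 15·δ^3/(1−δ).
No profitable deviation ⇔ 2(1−δ^3) ≤ 15·δ^3, i.e. δ^3 ≥ 2/(2+15) = 2/17.
Hence δ ≥ (2/17)^(1/3) ≈ 0.490.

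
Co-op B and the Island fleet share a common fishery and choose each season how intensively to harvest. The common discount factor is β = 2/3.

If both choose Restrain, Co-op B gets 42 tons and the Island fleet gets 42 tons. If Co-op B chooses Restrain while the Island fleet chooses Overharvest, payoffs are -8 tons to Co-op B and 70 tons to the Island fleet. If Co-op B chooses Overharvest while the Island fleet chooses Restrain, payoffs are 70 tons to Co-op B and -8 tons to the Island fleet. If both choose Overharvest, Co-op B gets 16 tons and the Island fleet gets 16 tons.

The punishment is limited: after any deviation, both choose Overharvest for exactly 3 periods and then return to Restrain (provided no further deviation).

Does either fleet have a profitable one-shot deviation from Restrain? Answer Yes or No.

No

A one-shot deviation gives 70 now, then 16 for 3 periods, then back to 42.
Gain from deviating: (70−42) today; loss: (42−16) in each of the next 3 periods.
No-deviation condition: (42−16)(β+…+β^3) ≥ 70−42, i.e. β+…+β^3 ≥ 14/13.
At β = 2/3: β+…+β^3 = 1.4074 ≥ 1.0769.
So cooperation is sustainable.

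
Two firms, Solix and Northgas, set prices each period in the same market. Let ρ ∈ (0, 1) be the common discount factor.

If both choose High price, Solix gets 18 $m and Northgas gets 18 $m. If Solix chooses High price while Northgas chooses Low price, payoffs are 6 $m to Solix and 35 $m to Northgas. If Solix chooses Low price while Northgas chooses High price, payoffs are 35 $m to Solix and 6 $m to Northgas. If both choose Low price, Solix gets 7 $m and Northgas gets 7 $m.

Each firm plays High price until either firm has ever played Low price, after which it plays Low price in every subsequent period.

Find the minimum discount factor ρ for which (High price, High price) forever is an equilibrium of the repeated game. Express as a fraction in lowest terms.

17/28

Cooperation forever yields 18 each period: 18/(1−ρ).
Deviating yields 35 once, then 7 forever: 35 + 7ρ/(1−ρ).
No profitable deviation requires 18/(1−ρ) ≥ 35 + 7ρ/(1−ρ).
Multiplying by (1−ρ): 18 ≥ 35(1−ρ) + 7ρ = 35 − 28ρ.
So 28ρ ≥ 17, i.e. ρ ≥ 17/28.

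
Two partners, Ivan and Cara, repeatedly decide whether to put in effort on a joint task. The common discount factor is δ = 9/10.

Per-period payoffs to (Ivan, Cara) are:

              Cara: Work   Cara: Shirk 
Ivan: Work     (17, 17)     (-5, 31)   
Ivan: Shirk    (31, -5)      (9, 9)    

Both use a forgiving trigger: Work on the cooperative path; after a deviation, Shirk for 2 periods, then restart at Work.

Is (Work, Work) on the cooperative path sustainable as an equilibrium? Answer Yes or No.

A one-shot deviation gives 31 now, then 9 for 2 periods, then back to 17.
Gain from deviating: (31−17) today; loss: (17−9) in each of the next 2 periods.
No-deviation condition: (17−9)(δ+…+δ^2) ≥ 31−17, i.e. δ+…+δ^2 ≥ 7/4.
At δ = 9/10: δ+…+δ^2 = 1.7100 < 1.7500.
So cooperation is not sustainable.

No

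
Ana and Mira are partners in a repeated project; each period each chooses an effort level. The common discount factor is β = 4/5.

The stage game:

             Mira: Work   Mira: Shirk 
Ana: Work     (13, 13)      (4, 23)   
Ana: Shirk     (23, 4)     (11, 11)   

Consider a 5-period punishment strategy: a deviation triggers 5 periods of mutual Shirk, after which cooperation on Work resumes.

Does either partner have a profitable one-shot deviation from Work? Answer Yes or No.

Yes

A one-shot deviation gives 23 now, then 11 for 5 periods, then back to 13.
Gain from deviating: (23−13) today; loss: (13−11) in each of the next 5 periods.
No-deviation condition: (13−11)(β+…+β^5) ≥ 23−13, i.e. β+…+β^5 ≥ 5.
At β = 4/5: β+…+β^5 = 2.6893 < 5.0000.
So cooperation is not sustainable.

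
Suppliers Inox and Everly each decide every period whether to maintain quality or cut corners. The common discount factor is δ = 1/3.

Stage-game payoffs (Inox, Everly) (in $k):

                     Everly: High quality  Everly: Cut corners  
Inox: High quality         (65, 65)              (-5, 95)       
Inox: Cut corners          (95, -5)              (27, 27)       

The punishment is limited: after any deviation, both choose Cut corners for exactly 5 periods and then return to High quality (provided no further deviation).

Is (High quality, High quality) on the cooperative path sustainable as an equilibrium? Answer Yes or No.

No

A one-shot deviation gives 95 now, then 27 for 5 periods, then back to 65.
Gain from deviating: (95−65) today; loss: (65−27) in each of the next 5 periods.
No-deviation condition: (65−27)(δ+…+δ^5) ≥ 95−65, i.e. δ+…+δ^5 ≥ 15/19.
At δ = 1/3: δ+…+δ^5 = 0.4979 < 0.7895.
So cooperation is not sustainable.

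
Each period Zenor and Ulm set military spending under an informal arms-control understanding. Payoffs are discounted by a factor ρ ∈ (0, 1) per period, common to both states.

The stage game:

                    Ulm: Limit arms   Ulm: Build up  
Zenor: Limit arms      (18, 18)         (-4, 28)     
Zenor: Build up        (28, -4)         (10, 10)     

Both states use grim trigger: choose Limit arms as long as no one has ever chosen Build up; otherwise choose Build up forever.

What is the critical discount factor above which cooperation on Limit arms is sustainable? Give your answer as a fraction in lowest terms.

18/(1−ρ) ≥ 28 + 10ρ/(1−ρ)
18 ≥ 28 − 18ρ
ρ ≥ 10/18 = 5/9.

5/9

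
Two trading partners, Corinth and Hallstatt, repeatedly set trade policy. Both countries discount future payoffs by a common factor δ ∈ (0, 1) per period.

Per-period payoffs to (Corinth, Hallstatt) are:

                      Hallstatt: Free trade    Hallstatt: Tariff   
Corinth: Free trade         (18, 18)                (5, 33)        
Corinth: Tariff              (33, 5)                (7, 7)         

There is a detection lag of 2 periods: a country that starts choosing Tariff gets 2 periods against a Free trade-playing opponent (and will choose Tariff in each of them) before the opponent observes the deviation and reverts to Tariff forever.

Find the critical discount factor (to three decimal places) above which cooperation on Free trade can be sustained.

0.760

A deviator earns 33 for 2 periods, then 7 forever; cooperating earns 18 forever. Multiplying the IC by (1−δ):
18 ≥ 33(1−δ^2) + 7δ^2, so 26·δ^2 ≥ 15 and δ^2 ≥ 15/26.
δ ≥ (15/26)^(1/2) ≈ 0.760.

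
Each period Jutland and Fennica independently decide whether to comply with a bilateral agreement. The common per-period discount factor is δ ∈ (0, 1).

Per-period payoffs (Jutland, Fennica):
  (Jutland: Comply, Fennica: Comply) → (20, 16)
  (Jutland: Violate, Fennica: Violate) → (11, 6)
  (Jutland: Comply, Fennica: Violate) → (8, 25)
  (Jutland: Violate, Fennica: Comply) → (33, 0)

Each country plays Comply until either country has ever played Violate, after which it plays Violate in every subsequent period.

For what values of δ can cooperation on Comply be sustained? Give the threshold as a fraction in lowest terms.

For Jutland: deviation gain 33−20 = 13, per-period punishment loss 20−11 = 9. IC gives δ ≥ 13/22.
For Fennica: gain 9, loss 10 per period, so δ ≥ 9/19.
The tighter constraint is Jutland's, so cooperation needs δ ≥ 13/22.

13/22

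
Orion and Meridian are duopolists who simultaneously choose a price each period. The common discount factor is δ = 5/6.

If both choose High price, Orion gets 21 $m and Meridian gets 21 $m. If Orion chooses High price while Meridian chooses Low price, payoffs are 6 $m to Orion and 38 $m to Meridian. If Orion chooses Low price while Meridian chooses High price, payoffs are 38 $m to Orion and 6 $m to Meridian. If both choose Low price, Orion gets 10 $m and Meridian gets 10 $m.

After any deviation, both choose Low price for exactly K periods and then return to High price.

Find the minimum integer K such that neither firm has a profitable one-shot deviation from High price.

3

No profitable deviation requires (21−10)(δ+…+δ^K) ≥ 38−21, i.e. δ+…+δ^K ≥ 17/11 ≈ 1.5455.
With δ = 5/6, the partial sums are K=1: 0.8333, K=2: 1.5278, K=3: 2.1065.
K = 3 is the first length at which the sum reaches 1.5455.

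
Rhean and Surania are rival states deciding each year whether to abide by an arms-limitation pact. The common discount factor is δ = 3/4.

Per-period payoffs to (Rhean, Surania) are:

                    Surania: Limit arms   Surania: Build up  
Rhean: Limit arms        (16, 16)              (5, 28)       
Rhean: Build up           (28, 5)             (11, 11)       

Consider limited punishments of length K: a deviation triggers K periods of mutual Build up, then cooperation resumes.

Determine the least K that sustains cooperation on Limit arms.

6

No profitable deviation requires (16−11)(δ+…+δ^K) ≥ 28−16, i.e. δ+…+δ^K ≥ 12/5 ≈ 2.4000.
With δ = 3/4, the partial sums are K=1: 0.7500, K=2: 1.3125, K=3: 1.7344, K=4: 2.0508, K=5: 2.2881, K=6: 2.4661.
K = 6 is the first length at which the sum reaches 2.4000.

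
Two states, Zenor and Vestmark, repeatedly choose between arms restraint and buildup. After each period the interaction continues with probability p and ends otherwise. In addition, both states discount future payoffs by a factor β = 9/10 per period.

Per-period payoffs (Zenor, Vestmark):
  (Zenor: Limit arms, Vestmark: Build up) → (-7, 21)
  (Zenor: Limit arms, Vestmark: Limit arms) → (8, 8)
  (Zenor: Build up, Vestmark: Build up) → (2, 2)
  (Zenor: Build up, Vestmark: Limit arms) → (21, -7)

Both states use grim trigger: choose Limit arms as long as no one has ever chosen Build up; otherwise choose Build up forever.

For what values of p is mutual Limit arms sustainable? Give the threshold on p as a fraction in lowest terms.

130/171

Expected continuation weight on next period's payoff is β·p = 9/10·p, which plays the role of the discount factor.
Cooperation requires 9/10·p ≥ (21−8)/(21−2) = 13/19, hence p ≥ 130/171.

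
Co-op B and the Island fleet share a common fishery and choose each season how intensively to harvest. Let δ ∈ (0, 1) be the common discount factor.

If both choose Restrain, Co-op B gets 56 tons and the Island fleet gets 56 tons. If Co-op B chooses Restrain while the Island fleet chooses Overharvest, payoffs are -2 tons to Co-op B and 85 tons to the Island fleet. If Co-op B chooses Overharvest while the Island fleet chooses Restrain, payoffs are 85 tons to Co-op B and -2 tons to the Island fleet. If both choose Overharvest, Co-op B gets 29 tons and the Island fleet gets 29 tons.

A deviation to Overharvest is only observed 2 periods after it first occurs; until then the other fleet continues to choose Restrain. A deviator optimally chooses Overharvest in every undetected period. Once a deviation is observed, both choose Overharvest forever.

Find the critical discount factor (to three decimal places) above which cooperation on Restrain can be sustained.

Deviating for the 2 undetected periods gains 85−56 = 29 per period over cooperation, then loses 56−29 = 27 per period forever once punishment starts.
Gain: 29(1 + δ + … + δ^1); loss: 27·δ^2/(1−δ).
No profitable deviation ⇔ 29(1−δ^2) ≤ 27·δ^2, i.e. δ^2 ≥ 29/(29+27) = 29/56.
Hence δ ≥ (29/56)^(1/2) ≈ 0.720.

0.720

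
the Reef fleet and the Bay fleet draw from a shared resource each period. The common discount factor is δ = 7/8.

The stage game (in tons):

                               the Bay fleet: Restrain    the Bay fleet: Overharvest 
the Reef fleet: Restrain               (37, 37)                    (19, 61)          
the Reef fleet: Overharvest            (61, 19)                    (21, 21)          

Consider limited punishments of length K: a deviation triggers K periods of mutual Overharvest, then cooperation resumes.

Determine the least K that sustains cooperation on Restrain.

2

IC: δ(1−δ^K)/(1−δ) ≥ (61−37)/(37−21) = 3/2.
With δ = 7/8: need 1 − δ^K ≥ 3/2·(1−7/8)/(7/8), i.e. δ^K ≤ 0.7857.
Since (7/8)^1 = 0.8750 and (7/8)^2 = 0.7656, the smallest such K is 2.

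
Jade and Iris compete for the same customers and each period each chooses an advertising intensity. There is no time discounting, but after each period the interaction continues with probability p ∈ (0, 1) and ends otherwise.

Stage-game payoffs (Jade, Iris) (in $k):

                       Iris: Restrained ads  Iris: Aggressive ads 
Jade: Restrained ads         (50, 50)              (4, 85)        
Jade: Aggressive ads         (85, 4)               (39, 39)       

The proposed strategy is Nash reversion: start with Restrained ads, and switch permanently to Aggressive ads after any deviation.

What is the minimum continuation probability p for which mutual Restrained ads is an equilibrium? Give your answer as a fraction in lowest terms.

With no time discounting, the continuation probability p plays the role of the discount factor.
Grim-trigger IC: 50/(1−p) ≥ 85 + 39p/(1−p) ⇒ p ≥ (85−50)/(85−39) = 35/46.

35/46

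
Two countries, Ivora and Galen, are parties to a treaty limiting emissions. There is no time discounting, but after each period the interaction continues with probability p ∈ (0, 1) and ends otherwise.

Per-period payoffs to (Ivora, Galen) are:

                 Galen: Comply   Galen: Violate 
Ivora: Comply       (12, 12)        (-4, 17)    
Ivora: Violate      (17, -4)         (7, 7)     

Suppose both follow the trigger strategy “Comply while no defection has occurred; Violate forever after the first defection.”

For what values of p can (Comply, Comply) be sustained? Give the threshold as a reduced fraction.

Expected cooperation value is 12 + p·12 + p²·12 + … = 12/(1−p); deviation gives 17 + p·7/(1−p).
12 ≥ 17(1−p) + 7p ⇒ 10p ≥ 5 ⇒ p ≥ 5/10 = 1/2.

1/2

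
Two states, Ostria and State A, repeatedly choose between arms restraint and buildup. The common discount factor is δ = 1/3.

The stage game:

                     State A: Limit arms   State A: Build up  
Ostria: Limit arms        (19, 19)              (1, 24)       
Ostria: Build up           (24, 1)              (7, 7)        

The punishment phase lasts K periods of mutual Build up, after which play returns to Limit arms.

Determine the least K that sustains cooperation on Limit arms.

Need Σ_{k=1}^{K} δ^k ≥ (24−19)/(19−7) = 0.4167 at δ = 1/3.
At K = 1 the sum is 0.3333 < 0.4167; at K = 2 it is 0.4444 ≥ 0.4167.
So the minimum punishment length is K = 2.

2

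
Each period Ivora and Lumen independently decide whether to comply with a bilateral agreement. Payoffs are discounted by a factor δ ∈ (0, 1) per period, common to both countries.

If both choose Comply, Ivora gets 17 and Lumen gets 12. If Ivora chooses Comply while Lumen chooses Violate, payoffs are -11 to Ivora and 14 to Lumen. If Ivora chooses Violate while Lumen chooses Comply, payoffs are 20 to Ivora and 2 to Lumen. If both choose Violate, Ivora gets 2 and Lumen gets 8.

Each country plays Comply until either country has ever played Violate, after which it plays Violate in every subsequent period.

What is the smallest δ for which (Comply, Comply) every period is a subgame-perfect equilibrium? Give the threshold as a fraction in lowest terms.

For Ivora: deviation gain 20−17 = 3, per-period punishment loss 17−2 = 15. IC gives δ ≥ 3/18 = 1/6.
For Lumen: gain 2, loss 4 per period, so δ ≥ 2/6 = 1/3.
The tighter constraint is Lumen's, so cooperation needs δ ≥ 1/3.

1/3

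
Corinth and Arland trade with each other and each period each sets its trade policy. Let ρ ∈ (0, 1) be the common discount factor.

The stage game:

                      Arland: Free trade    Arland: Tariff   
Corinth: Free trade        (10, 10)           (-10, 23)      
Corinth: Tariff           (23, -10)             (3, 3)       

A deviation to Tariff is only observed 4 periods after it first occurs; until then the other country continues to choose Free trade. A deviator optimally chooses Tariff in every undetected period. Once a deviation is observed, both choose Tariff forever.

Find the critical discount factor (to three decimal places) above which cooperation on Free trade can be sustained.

0.898

The best deviation is to choose Tariff for all 4 undetected periods, earning 23 each, then 3 forever once detected.
Deviation value: 23(1−ρ^4)/(1−ρ) + 3ρ^4/(1−ρ); cooperation value: 10/(1−ρ).
IC: 10 ≥ 23(1−ρ^4) + 3ρ^4 = 23 − 20ρ^4.
So ρ^4 ≥ 13/20, giving ρ ≥ (13/20)^(1/4) ≈ 0.898.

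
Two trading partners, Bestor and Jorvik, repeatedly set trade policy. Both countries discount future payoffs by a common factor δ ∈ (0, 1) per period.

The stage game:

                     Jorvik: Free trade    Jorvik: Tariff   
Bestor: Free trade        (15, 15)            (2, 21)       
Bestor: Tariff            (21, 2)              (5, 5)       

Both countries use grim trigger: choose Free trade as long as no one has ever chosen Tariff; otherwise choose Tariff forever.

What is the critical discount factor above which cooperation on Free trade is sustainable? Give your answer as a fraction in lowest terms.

3/8

One-period gain from deviating is 21 − 15 = 6. The loss is 15 − 5 = 10 in every subsequent period, with present value 10·δ/(1−δ).
Deviation is unprofitable when 10·δ/(1−δ) ≥ 6, i.e. δ/(1−δ) ≥ 3/5.
Equivalently δ ≥ 6/(6+10) = 3/8.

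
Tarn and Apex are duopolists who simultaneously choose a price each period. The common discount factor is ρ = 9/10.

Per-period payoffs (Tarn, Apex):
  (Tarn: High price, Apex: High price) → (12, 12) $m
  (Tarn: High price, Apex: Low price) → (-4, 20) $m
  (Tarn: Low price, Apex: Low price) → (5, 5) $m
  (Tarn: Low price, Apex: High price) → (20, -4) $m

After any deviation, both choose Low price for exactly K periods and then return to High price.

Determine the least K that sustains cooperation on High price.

2

Need Σ_{k=1}^{K} ρ^k ≥ (20−12)/(12−5) = 1.1429 at ρ = 9/10.
At K = 1 the sum is 0.9000 < 1.1429; at K = 2 it is 1.7100 ≥ 1.1429.
So the minimum punishment length is K = 2.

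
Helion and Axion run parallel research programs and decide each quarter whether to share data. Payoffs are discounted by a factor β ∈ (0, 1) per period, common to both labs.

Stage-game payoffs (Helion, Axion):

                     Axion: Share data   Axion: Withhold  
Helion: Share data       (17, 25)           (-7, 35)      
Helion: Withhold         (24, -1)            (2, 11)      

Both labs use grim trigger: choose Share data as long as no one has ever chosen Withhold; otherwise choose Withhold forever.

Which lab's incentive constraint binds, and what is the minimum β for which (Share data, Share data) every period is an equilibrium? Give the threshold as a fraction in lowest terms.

Axion; β ≥ 5/12

For Helion: deviation gain 24−17 = 7, per-period punishment loss 17−2 = 15. IC gives β ≥ 7/22.
For Axion: gain 10, loss 14 per period, so β ≥ 10/24 = 5/12.
The tighter constraint is Axion's, so cooperation needs β ≥ 5/12.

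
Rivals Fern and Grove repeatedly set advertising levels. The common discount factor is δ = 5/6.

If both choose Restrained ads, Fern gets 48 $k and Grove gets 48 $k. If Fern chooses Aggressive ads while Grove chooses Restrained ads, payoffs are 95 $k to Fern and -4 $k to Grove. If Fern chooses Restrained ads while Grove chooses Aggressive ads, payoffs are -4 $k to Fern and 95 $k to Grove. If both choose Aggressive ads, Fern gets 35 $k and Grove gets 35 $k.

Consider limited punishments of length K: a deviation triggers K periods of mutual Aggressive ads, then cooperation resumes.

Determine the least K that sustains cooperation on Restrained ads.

No profitable deviation requires (48−35)(δ+…+δ^K) ≥ 95−48, i.e. δ+…+δ^K ≥ 47/13 ≈ 3.6154.
With δ = 5/6, the partial sums are K=1: 0.8333, K=2: 1.5278, …, K=6: 3.3255, K=7: 3.6046, K=8: 3.8372.
K = 8 is the first length at which the sum reaches 3.6154.

8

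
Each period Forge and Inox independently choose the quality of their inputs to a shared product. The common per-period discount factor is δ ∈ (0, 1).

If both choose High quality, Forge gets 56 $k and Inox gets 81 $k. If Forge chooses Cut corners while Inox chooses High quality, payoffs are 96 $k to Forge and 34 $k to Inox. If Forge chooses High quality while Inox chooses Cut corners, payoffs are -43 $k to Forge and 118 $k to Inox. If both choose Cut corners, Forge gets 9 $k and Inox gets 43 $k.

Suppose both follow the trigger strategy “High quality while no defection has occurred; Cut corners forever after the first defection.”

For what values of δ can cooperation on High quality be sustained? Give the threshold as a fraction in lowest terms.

For Forge: deviation gain 96−56 = 40, per-period punishment loss 56−9 = 47. IC gives δ ≥ 40/87.
For Inox: gain 37, loss 38 per period, so δ ≥ 37/75.
The tighter constraint is Inox's, so cooperation needs δ ≥ 37/75.

37/75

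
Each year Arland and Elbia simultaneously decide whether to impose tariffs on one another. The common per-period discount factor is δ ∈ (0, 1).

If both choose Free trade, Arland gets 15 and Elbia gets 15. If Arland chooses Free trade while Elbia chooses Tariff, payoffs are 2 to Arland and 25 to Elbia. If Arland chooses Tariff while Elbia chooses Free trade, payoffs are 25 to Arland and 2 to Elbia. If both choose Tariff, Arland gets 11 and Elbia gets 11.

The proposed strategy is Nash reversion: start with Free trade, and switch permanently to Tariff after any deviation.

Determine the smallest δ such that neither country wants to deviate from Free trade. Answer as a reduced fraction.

One-period gain from deviating is 25 − 15 = 10. The loss is 15 − 11 = 4 in every subsequent period, with present value 4·δ/(1−δ).
Deviation is unprofitable when 4·δ/(1−δ) ≥ 10, i.e. δ/(1−δ) ≥ 5/2.
Equivalently δ ≥ 10/(10+4) = 5/7.

5/7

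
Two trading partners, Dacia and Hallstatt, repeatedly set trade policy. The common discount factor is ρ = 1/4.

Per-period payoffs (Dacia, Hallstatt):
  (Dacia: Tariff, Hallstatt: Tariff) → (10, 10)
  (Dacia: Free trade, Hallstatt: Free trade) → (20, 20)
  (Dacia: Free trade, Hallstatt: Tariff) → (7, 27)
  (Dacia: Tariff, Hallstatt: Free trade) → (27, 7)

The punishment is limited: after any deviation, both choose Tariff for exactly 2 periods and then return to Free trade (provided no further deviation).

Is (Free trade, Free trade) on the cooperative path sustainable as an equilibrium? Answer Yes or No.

IC: ρ+…+ρ^2 ≥ (27−20)/(20−10) = 7/10.
At ρ = 1/4: partial sum = 0.3125 < 0.7000. Cooperation not sustainable.

No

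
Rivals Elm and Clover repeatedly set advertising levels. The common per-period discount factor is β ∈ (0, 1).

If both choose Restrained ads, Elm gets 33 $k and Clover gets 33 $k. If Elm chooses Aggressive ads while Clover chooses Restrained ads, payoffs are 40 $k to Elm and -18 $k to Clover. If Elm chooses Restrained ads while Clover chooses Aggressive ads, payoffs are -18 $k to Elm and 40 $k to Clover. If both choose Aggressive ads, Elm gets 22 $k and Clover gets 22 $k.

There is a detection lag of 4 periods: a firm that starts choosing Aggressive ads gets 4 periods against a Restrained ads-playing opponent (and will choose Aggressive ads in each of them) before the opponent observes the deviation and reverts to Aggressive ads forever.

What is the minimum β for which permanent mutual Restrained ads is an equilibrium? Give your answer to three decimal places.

Deviating for the 4 undetected periods gains 40−33 = 7 per period over cooperation, then loses 33−22 = 11 per period forever once punishment starts.
Gain: 7(1 + β + … + β^3); loss: 11·β^4/(1−β).
No profitable deviation ⇔ 7(1−β^4) ≤ 11·β^4, i.e. β^4 ≥ 7/(7+11) = 7/18.
Hence β ≥ (7/18)^(1/4) ≈ 0.790.

0.790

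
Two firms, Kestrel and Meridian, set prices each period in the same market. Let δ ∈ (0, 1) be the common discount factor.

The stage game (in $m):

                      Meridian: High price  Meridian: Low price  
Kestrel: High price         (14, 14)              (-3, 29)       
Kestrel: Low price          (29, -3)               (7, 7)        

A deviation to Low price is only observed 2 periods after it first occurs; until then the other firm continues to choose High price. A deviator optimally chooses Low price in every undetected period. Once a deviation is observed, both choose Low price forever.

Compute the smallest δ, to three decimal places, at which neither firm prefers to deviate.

0.826

Deviating for the 2 undetected periods gains 29−14 = 15 per period over cooperation, then loses 14−7 = 7 per period forever once punishment starts.
Gain: 15(1 + δ + … + δ^1); loss: 7·δ^2/(1−δ).
No profitable deviation ⇔ 15(1−δ^2) ≤ 7·δ^2, i.e. δ^2 ≥ 15/(15+7) = 15/22.
Hence δ ≥ (15/22)^(1/2) ≈ 0.826.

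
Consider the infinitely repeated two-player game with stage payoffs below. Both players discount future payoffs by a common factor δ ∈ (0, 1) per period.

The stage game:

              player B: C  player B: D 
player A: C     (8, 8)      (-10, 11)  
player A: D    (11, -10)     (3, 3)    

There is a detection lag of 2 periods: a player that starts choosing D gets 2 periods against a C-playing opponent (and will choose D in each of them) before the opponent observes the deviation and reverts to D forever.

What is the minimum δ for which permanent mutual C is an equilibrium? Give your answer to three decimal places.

0.612

The best deviation is to choose D for all 2 undetected periods, earning 11 each, then 3 forever once detected.
Deviation value: 11(1−δ^2)/(1−δ) + 3δ^2/(1−δ); cooperation value: 8/(1−δ).
IC: 8 ≥ 11(1−δ^2) + 3δ^2 = 11 − 8δ^2.
So δ^2 ≥ 3/8, giving δ ≥ (3/8)^(1/2) ≈ 0.612.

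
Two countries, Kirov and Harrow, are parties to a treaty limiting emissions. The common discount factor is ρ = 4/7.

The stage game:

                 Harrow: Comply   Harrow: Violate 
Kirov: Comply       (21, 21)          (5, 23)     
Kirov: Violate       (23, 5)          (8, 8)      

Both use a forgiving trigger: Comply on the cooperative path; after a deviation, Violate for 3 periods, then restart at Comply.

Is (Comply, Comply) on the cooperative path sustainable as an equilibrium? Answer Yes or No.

IC: ρ+…+ρ^3 ≥ (23−21)/(21−8) = 2/13.
At ρ = 4/7: partial sum = 1.0845 ≥ 0.1538. Cooperation sustainable.

Yes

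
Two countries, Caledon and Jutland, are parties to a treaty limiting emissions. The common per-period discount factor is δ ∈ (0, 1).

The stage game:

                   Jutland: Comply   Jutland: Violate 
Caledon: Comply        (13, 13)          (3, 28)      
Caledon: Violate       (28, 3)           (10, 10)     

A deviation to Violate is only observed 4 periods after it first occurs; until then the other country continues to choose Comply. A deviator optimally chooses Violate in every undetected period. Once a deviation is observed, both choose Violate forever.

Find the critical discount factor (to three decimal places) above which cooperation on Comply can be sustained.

The best deviation is to choose Violate for all 4 undetected periods, earning 28 each, then 10 forever once detected.
Deviation value: 28(1−δ^4)/(1−δ) + 10δ^4/(1−δ); cooperation value: 13/(1−δ).
IC: 13 ≥ 28(1−δ^4) + 10δ^4 = 28 − 18δ^4.
So δ^4 ≥ 15/18 = 5/6, giving δ ≥ (5/6)^(1/4) ≈ 0.955.

0.955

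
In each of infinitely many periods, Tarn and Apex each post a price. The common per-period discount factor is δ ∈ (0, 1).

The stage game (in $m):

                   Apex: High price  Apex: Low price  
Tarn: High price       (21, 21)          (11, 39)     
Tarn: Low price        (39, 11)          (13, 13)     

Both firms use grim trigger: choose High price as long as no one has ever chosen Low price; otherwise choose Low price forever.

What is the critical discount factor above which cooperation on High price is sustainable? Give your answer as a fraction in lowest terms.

Cooperation forever yields 21 each period: 21/(1−δ).
Deviating yields 39 once, then 13 forever: 39 + 13δ/(1−δ).
No profitable deviation requires 21/(1−δ) ≥ 39 + 13δ/(1−δ).
Multiplying by (1−δ): 21 ≥ 39(1−δ) + 13δ = 39 − 26δ.
So 26δ ≥ 18, i.e. δ ≥ 18/26 = 9/13.

9/13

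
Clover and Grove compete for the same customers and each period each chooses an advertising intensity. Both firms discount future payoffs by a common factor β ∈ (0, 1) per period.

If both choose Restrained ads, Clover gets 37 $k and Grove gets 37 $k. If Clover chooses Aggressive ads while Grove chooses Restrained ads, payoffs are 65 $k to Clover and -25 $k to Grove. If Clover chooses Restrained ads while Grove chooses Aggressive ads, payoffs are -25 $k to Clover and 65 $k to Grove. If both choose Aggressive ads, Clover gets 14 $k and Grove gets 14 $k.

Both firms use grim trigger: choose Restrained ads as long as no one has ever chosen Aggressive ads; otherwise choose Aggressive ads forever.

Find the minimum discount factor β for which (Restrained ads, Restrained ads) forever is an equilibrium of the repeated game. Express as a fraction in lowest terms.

Cooperation forever yields 37 each period: 37/(1−β).
Deviating yields 65 once, then 14 forever: 65 + 14β/(1−β).
No profitable deviation requires 37/(1−β) ≥ 65 + 14β/(1−β).
Multiplying by (1−β): 37 ≥ 65(1−β) + 14β = 65 − 51β.
So 51β ≥ 28, i.e. β ≥ 28/51.

28/51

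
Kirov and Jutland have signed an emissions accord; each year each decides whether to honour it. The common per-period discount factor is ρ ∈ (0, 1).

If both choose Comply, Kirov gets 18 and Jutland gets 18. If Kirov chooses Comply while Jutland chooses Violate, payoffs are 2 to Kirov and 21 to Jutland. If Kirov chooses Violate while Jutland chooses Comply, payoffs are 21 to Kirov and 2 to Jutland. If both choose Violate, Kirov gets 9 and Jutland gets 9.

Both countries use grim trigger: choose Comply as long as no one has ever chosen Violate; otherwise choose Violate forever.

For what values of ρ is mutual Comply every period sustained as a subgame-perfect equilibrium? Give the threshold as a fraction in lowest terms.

1/4

Under grim trigger the critical discount factor is (T−C)/(T−P) with T = 21, C = 18, P = 9.
ρ* = (21−18)/(21−9) = 3/12 = 1/4.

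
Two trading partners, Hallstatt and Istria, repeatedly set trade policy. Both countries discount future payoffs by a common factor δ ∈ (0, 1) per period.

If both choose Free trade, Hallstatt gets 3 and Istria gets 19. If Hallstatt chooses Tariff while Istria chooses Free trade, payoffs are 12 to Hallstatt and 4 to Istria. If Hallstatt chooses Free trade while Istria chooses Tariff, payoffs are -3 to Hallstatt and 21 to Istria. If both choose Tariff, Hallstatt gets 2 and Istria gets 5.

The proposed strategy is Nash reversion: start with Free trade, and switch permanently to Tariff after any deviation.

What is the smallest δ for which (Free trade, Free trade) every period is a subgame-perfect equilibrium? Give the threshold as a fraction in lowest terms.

Hallstatt's threshold: (12−3)/(12−2) = 9/10.
Istria's threshold: (21−19)/(21−5) = 1/8.
9/10 > 1/8, so Hallstatt binds and δ* = 9/10.

9/10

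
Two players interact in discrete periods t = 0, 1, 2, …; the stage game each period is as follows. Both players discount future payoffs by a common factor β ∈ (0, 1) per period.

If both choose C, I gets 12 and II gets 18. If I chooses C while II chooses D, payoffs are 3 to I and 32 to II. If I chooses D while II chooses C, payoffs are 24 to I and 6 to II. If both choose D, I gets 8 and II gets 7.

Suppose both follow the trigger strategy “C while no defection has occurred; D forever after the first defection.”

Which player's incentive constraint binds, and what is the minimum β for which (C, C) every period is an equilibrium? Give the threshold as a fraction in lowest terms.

I; β ≥ 3/4

I: cooperation gives 12 each period; deviation gives 24 once then 8 forever.
  12/(1−β) ≥ 24 + 8β/(1−β) ⇒ β ≥ 12/16 = 3/4.
II: cooperation gives 18 each period; deviation gives 32 once then 7 forever.
  β ≥ 14/25.
Both must hold, so the binding constraint is I's: β ≥ 3/4.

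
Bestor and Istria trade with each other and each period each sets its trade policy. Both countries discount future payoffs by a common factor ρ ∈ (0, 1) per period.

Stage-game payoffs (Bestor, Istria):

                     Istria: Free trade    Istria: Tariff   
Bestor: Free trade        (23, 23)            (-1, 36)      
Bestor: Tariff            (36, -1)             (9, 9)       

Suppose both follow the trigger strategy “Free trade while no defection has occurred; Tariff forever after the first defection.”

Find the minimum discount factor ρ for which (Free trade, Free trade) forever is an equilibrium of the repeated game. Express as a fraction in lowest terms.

13/27

Cooperation forever yields 23 each period: 23/(1−ρ).
Deviating yields 36 once, then 9 forever: 36 + 9ρ/(1−ρ).
No profitable deviation requires 23/(1−ρ) ≥ 36 + 9ρ/(1−ρ).
Multiplying by (1−ρ): 23 ≥ 36(1−ρ) + 9ρ = 36 − 27ρ.
So 27ρ ≥ 13, i.e. ρ ≥ 13/27.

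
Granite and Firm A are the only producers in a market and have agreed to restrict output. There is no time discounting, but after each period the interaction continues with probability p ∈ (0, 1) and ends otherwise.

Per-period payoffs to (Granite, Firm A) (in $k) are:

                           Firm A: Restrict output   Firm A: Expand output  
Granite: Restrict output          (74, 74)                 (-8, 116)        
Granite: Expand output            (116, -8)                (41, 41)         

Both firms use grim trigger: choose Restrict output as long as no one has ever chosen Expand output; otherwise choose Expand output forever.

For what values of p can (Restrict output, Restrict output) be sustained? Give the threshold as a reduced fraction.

14/25

Expected cooperation value is 74 + p·74 + p²·74 + … = 74/(1−p); deviation gives 116 + p·41/(1−p).
74 ≥ 116(1−p) + 41p ⇒ 75p ≥ 42 ⇒ p ≥ 42/75 = 14/25.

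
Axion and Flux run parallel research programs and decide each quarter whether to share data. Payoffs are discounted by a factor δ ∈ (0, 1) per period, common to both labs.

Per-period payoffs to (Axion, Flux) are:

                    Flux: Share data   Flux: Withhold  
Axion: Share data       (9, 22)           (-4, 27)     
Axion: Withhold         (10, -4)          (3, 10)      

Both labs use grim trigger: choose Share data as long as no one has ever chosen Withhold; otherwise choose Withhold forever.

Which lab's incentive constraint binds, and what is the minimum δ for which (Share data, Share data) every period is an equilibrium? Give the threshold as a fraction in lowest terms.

For Axion: deviation gain 10−9 = 1, per-period punishment loss 9−3 = 6. IC gives δ ≥ 1/7.
For Flux: gain 5, loss 12 per period, so δ ≥ 5/17.
The tighter constraint is Flux's, so cooperation needs δ ≥ 5/17.

Flux; δ ≥ 5/17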